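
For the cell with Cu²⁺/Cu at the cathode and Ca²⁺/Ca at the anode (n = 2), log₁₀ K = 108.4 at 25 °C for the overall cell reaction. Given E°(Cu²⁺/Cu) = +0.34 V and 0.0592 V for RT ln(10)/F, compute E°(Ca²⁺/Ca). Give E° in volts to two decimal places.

E°cell = (0.0592/n)·log K = (0.0592/2)(108.4) = +3.209 V.
Since Cu²⁺/Cu is the cathode and Ca²⁺/Ca the anode, E°cell = E°(Cu²⁺/Cu) − E°(Ca²⁺/Ca).
So E°(Ca²⁺/Ca) = E°(Cu²⁺/Cu) − E°cell = (+0.34) − (+3.209) = -2.87 V.

-2.87 V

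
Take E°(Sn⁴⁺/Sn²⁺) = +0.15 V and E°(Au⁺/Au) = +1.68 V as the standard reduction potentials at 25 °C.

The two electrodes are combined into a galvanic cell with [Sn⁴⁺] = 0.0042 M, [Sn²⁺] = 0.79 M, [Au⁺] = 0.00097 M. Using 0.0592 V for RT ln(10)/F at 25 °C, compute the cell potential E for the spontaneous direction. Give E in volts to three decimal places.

+1.419 V

Au⁺/Au is the cathode (higher E°), Sn⁴⁺/Sn²⁺ the anode: E°cell = +1.68 − (+0.15) = +1.53 V, n = 2.
Overall: 2 Au⁺(aq) + Sn²⁺(aq) → 2 Au(s) + Sn⁴⁺(aq)
Q = [Sn⁴⁺] / ([Au⁺]^2·[Sn²⁺]); log Q = 3.752.
E = E° − (0.0592/n) log Q = +1.53 − (0.0592/2)(3.752) = +1.419 V.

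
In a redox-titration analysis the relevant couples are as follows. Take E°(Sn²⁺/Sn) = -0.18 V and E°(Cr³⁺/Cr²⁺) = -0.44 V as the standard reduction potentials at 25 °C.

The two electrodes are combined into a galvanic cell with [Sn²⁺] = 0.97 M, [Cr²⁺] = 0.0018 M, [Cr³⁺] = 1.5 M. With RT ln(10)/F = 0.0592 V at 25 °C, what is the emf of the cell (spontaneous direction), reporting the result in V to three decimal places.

Sn²⁺/Sn is the cathode (higher E°), Cr³⁺/Cr²⁺ the anode: E°cell = -0.18 − (-0.44) = +0.26 V, n = 2.
Overall: Sn²⁺(aq) + 2 Cr²⁺(aq) → Sn(s) + 2 Cr³⁺(aq)
Q = [Cr³⁺]^2 / ([Sn²⁺]·[Cr²⁺]^2); log Q = 5.855.
E = E° − (0.0592/n) log Q = +0.26 − (0.0592/2)(5.855) = +0.087 V.

+0.087 V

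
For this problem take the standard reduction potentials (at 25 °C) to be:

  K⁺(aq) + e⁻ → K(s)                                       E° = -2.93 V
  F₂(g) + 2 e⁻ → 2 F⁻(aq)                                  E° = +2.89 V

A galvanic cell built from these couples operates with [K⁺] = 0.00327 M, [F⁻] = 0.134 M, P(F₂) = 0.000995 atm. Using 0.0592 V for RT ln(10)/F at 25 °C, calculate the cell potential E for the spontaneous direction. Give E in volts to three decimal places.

F₂/F⁻ is the cathode (higher E°), K⁺/K the anode: E°cell = +2.89 − (-2.93) = +5.82 V, n = 2.
Overall: F₂(g) + 2 K(s) → 2 F⁻(aq) + 2 K⁺(aq)
Q = [F⁻]^2·[K⁺]^2 / (P(F₂)); log Q = -3.715.
E = E° − (0.0592/n) log Q = +5.82 − (0.0592/2)(-3.715) = +5.930 V.

+5.930 V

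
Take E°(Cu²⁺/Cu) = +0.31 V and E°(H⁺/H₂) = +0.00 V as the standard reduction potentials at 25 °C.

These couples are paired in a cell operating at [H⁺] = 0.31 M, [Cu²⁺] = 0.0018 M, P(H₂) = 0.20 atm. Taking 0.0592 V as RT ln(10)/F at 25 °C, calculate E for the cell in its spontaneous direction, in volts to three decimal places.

Cu²⁺/Cu is the cathode (higher E°), H⁺/H₂ the anode: E°cell = +0.31 − (+0.00) = +0.31 V, n = 2.
Overall: Cu²⁺(aq) + H₂(g) → Cu(s) + 2 H⁺(aq)
Q = [H⁺]^2 / ([Cu²⁺]·P(H₂)); log Q = 2.426.
E = E° − (0.0592/n) log Q = +0.31 − (0.0592/2)(2.426) = +0.238 V.

+0.238 V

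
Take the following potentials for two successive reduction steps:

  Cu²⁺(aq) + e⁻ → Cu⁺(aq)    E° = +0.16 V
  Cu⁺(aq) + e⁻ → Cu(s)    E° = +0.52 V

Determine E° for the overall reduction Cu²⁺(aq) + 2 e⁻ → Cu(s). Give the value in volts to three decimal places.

+0.340 V

Standard free energies of sequential steps add: ΔG°₃ = ΔG°₁ + ΔG°₂, so n₃E°₃ = n₁E°₁ + n₂E°₂.
E°₃ = (1×+0.16 + 1×+0.52) / 2 = (+0.680) / 2 = +0.340 V.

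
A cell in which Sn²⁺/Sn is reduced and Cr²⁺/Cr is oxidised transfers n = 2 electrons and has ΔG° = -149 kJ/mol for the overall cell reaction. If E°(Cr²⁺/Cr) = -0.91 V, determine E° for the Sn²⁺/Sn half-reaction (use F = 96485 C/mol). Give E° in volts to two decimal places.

-0.14 V

E°cell = −ΔG°/(nF) = −(-149×10³)/((2)(96485)) = +0.772 V.
Since Sn²⁺/Sn is the cathode and Cr²⁺/Cr the anode, E°cell = E°(Sn²⁺/Sn) − E°(Cr²⁺/Cr).
So E°(Sn²⁺/Sn) = E°cell + E°(Cr²⁺/Cr) = +0.772 + (-0.91) = -0.14 V.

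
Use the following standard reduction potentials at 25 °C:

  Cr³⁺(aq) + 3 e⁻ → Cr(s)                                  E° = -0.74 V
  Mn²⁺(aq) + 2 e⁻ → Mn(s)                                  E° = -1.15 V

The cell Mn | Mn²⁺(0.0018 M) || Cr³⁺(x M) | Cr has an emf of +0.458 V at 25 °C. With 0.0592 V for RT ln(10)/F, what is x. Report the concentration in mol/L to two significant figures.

Cr³⁺/Cr is the cathode, Mn²⁺/Mn the anode: E°cell = +0.41 V, n = 6.
Overall reaction: 2 Cr³⁺(aq) + 3 Mn(s) → 2 Cr(s) + 3 Mn²⁺(aq); Q = [Mn²⁺]^3/[Cr³⁺]^2.
From E = E° − (0.0592/n) log Q: log Q = (E° − E)·n/0.0592 = (+0.41 − (+0.458))·6/0.0592 = -4.8649.
So 2·log[Cr³⁺] = 3·log(0.0018) − log Q = -8.2342 − (-4.8649) = -3.3693; log[Cr³⁺] = -3.3693 / 2 = -1.6846; [Cr³⁺] = 10^(-1.6846) ≈ 0.021 M.

0.021 M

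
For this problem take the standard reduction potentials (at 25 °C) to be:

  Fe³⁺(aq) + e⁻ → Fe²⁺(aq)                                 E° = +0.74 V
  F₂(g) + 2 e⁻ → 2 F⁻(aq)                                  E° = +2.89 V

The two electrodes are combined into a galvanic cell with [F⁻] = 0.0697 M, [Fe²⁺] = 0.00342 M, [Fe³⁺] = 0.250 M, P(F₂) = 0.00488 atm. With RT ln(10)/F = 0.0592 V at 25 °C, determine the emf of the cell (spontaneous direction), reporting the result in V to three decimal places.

+2.040 V

F₂/F⁻ is the cathode (higher E°), Fe³⁺/Fe²⁺ the anode: E°cell = +2.89 − (+0.74) = +2.15 V, n = 2.
Overall: F₂(g) + 2 Fe²⁺(aq) → 2 F⁻(aq) + 2 Fe³⁺(aq)
Q = [F⁻]^2·[Fe³⁺]^2 / (P(F₂)·[Fe²⁺]^2); log Q = 3.726.
E = E° − (0.0592/n) log Q = +2.15 − (0.0592/2)(3.726) = +2.040 V.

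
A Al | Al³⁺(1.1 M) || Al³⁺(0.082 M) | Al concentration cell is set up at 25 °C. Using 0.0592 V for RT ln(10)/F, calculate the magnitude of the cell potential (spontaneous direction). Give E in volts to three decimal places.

For a concentration cell E°cell = 0. The 1.1 M side is the cathode (reduction is favoured where [Al³⁺] is higher).
With n = 3, E = −(0.0592/3) log([Al³⁺]ₐₙ/[Al³⁺]꜀ₐₜ) = −(0.0592/3) log(0.082/1.1) = −(0.0592/3)(-1.128) = +0.022 V.

+0.022 V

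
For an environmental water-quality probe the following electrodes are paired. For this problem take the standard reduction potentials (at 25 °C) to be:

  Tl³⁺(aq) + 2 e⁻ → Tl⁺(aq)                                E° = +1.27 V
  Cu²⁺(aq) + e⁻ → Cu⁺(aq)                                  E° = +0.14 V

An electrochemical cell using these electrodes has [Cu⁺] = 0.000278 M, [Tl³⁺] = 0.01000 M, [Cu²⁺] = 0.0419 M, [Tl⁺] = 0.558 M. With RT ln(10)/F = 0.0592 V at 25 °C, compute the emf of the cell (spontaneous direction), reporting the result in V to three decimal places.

Tl³⁺/Tl⁺ is the cathode (higher E°), Cu²⁺/Cu⁺ the anode: E°cell = +1.27 − (+0.14) = +1.13 V, n = 2.
Overall: Tl³⁺(aq) + 2 Cu⁺(aq) → Tl⁺(aq) + 2 Cu²⁺(aq)
Q = [Tl⁺]·[Cu²⁺]^2 / ([Tl³⁺]·[Cu⁺]^2); log Q = 6.103.
E = E° − (0.0592/n) log Q = +1.13 − (0.0592/2)(6.103) = +0.949 V.

+0.949 V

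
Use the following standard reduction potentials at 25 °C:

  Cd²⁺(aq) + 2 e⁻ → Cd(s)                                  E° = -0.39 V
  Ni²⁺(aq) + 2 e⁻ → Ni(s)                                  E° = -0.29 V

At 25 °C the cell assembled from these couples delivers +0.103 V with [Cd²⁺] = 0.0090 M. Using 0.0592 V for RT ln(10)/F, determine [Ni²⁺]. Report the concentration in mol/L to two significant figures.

Ni²⁺/Ni is the cathode, Cd²⁺/Cd the anode: E°cell = +0.10 V, n = 2.
Overall reaction: Ni²⁺(aq) + Cd(s) → Ni(s) + Cd²⁺(aq); Q = [Cd²⁺]^1/[Ni²⁺]^1.
From E = E° − (0.0592/n) log Q: log Q = (E° − E)·n/0.0592 = (+0.10 − (+0.103))·2/0.0592 = -0.1014.
So 1·log[Ni²⁺] = 1·log(0.009) − log Q = -2.0458 − (-0.1014) = -1.9444; [Ni²⁺] = 10^(-1.9444) ≈ 0.011 M.

0.011 M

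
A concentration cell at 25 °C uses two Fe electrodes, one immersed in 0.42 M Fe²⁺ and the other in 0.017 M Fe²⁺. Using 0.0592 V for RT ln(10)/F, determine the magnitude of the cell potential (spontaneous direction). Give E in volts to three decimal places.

For a concentration cell E°cell = 0. The 0.42 M side is the cathode (reduction is favoured where [Fe²⁺] is higher).
With n = 2, E = −(0.0592/2) log([Fe²⁺]ₐₙ/[Fe²⁺]꜀ₐₜ) = −(0.0592/2) log(0.017/0.42) = −(0.0592/2)(-1.393) = +0.041 V.

+0.041 V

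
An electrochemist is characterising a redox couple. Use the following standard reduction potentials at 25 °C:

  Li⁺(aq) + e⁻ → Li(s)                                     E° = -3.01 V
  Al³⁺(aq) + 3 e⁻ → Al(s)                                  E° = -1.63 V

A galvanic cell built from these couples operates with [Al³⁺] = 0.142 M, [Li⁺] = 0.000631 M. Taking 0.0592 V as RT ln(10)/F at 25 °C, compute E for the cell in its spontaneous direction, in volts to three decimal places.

Al³⁺/Al is the cathode (higher E°), Li⁺/Li the anode: E°cell = -1.63 − (-3.01) = +1.38 V, n = 3.
Overall: Al³⁺(aq) + 3 Li(s) → Al(s) + 3 Li⁺(aq)
Q = [Li⁺]^3 / ([Al³⁺]); log Q = -8.752.
E = E° − (0.0592/n) log Q = +1.38 − (0.0592/3)(-8.752) = +1.553 V.

+1.553 V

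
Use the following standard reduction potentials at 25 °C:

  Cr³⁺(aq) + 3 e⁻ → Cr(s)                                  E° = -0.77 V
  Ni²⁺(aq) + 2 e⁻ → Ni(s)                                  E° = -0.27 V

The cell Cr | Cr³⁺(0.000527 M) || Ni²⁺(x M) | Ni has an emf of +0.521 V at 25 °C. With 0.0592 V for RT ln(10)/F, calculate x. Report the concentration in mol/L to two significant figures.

0.033 M

Ni²⁺/Ni is the cathode, Cr³⁺/Cr the anode: E°cell = +0.50 V, n = 6.
Overall reaction: 3 Ni²⁺(aq) + 2 Cr(s) → 3 Ni(s) + 2 Cr³⁺(aq); Q = [Cr³⁺]^2/[Ni²⁺]^3.
From E = E° − (0.0592/n) log Q: log Q = (E° − E)·n/0.0592 = (+0.50 − (+0.521))·6/0.0592 = -2.1284.
So 3·log[Ni²⁺] = 2·log(0.000527) − log Q = -6.5564 − (-2.1284) = -4.4280; log[Ni²⁺] = -4.4280 / 3 = -1.4760; [Ni²⁺] = 10^(-1.4760) ≈ 0.033 M.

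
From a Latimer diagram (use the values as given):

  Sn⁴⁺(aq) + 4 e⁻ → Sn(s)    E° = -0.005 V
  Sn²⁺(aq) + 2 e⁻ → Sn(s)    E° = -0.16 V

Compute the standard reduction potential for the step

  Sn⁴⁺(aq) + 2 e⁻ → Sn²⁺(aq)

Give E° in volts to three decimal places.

+0.150 V

Sequential free energies add, so n₃E°₃ = n₁E°₁ + n₂E°₂.
With n₃ = 4, and the known step contributing 2×(-0.16) V, the unknown satisfies 2·E° = 4×(-0.005) − 2×(-0.16) = +0.300.
E° = +0.300 / 2 = +0.150 V.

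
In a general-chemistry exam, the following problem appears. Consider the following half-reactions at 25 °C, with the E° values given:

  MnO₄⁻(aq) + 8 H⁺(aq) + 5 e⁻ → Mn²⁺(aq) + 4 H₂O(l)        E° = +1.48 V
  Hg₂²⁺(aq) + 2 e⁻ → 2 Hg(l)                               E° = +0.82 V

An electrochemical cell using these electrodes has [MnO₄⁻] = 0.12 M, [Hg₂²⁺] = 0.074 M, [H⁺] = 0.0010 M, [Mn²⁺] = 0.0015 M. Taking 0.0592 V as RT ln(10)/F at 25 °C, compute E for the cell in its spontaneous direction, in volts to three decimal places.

MnO₄⁻/Mn²⁺ is the cathode (higher E°), Hg₂²⁺/Hg the anode: E°cell = +1.48 − (+0.82) = +0.66 V, n = 10.
Overall: 2 MnO₄⁻(aq) + 16 H⁺(aq) + 10 Hg(l) → 2 Mn²⁺(aq) + 8 H₂O(l) + 5 Hg₂²⁺(aq)
Q = [Mn²⁺]^2·[Hg₂²⁺]^5 / ([MnO₄⁻]^2·[H⁺]^16); log Q = 38.540.
E = E° − (0.0592/n) log Q = +0.66 − (0.0592/10)(38.540) = +0.432 V.

+0.432 V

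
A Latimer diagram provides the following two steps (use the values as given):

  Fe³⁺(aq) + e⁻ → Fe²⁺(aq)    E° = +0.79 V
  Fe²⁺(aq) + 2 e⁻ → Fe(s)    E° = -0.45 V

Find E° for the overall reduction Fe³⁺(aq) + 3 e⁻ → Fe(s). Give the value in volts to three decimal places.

-0.037 V

Standard free energies of sequential steps add: ΔG°₃ = ΔG°₁ + ΔG°₂, so n₃E°₃ = n₁E°₁ + n₂E°₂.
E°₃ = (1×+0.79 + 2×-0.45) / 3 = (-0.110) / 3 = -0.037 V.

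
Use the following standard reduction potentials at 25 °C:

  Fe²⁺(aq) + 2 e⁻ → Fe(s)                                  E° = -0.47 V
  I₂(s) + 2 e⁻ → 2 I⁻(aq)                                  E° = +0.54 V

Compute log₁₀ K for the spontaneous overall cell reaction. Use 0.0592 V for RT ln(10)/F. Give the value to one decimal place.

Cathode: I₂/I⁻; anode: Fe²⁺/Fe. E°cell = +1.01 V, n = 2.
log K = nE°cell / 0.0592 = (2)(+1.01) / 0.0592 = 34.1.

34.1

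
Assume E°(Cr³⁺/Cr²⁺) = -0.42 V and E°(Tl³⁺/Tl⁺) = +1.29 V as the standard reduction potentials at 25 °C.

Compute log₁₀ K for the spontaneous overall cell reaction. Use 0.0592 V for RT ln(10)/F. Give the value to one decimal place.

Cathode: Tl³⁺/Tl⁺; anode: Cr³⁺/Cr²⁺. E°cell = +1.71 V, n = 2.
log K = nE°cell / 0.0592 = (2)(+1.71) / 0.0592 = 57.8.

57.8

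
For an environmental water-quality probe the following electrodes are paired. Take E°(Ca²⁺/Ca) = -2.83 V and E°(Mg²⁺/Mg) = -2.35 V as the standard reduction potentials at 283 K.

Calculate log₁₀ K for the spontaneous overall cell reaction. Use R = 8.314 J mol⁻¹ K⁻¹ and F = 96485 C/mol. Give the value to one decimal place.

17.1

Cathode: Mg²⁺/Mg; anode: Ca²⁺/Ca. E°cell = (-2.35) − (-2.83) = +0.48 V, with n = 2.
ΔG° = −nFE° = −RT ln K, so ln K = nFE°/(RT) = (2)(96485)(+0.48) / ((8.314)(283)) = 39.367.
log₁₀ K = 39.367 / ln 10 = 17.1.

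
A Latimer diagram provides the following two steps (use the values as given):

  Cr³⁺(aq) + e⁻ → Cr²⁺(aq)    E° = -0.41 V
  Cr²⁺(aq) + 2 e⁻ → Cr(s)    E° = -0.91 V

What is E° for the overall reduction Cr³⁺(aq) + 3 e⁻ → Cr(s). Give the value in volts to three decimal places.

-0.743 V

Since ΔG° = −nFE° is additive over sequential reductions, n₃E°₃ = n₁E°₁ + n₂E°₂.
E°₃ = (1×-0.41 + 2×-0.91) / 3 = (-2.230) / 3 = -0.743 V.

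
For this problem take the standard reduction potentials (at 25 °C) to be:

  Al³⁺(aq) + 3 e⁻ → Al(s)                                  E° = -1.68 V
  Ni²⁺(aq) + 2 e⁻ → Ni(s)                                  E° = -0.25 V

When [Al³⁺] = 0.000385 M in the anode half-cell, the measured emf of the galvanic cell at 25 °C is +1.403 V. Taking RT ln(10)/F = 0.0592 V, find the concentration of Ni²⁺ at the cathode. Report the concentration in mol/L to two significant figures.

0.00065 M

Ni²⁺/Ni is the cathode, Al³⁺/Al the anode: E°cell = +1.43 V, n = 6.
Overall reaction: 3 Ni²⁺(aq) + 2 Al(s) → 3 Ni(s) + 2 Al³⁺(aq); Q = [Al³⁺]^2/[Ni²⁺]^3.
From E = E° − (0.0592/n) log Q: log Q = (E° − E)·n/0.0592 = (+1.43 − (+1.403))·6/0.0592 = 2.7365.
So 3·log[Ni²⁺] = 2·log(0.000385) − log Q = -6.8291 − (2.7365) = -9.5656; log[Ni²⁺] = -9.5656 / 3 = -3.1885; [Ni²⁺] = 10^(-3.1885) ≈ 0.00065 M.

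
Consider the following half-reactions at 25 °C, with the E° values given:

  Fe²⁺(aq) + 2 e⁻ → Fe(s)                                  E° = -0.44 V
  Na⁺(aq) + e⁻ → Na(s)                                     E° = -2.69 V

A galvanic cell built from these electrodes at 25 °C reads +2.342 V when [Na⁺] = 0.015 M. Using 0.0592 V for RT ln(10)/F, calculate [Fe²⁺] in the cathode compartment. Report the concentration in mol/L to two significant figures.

Fe²⁺/Fe is the cathode, Na⁺/Na the anode: E°cell = +2.25 V, n = 2.
Overall reaction: Fe²⁺(aq) + 2 Na(s) → Fe(s) + 2 Na⁺(aq); Q = [Na⁺]^2/[Fe²⁺]^1.
From E = E° − (0.0592/n) log Q: log Q = (E° − E)·n/0.0592 = (+2.25 − (+2.342))·2/0.0592 = -3.1081.
So 1·log[Fe²⁺] = 2·log(0.015) − log Q = -3.6478 − (-3.1081) = -0.5397; [Fe²⁺] = 10^(-0.5397) ≈ 0.29 M.

0.29 M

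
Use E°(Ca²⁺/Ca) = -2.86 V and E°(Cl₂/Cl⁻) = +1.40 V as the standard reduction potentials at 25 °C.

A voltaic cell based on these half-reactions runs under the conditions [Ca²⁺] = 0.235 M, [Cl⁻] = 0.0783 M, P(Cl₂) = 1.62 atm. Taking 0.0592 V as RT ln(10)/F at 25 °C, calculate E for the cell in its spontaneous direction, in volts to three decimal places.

+4.350 V

Cl₂/Cl⁻ is the cathode (higher E°), Ca²⁺/Ca the anode: E°cell = +1.40 − (-2.86) = +4.26 V, n = 2.
Overall: Cl₂(g) + Ca(s) → 2 Cl⁻(aq) + Ca²⁺(aq)
Q = [Cl⁻]^2·[Ca²⁺] / (P(Cl₂)); log Q = -3.051.
E = E° − (0.0592/n) log Q = +4.26 − (0.0592/2)(-3.051) = +4.350 V.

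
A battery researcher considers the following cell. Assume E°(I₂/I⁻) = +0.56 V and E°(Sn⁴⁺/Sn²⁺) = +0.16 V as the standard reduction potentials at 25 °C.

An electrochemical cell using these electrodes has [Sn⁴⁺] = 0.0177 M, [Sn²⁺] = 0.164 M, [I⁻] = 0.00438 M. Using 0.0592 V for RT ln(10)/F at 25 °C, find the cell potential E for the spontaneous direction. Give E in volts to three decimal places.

I₂/I⁻ is the cathode (higher E°), Sn⁴⁺/Sn²⁺ the anode: E°cell = +0.56 − (+0.16) = +0.40 V, n = 2.
Overall: I₂(s) + Sn²⁺(aq) → 2 I⁻(aq) + Sn⁴⁺(aq)
Q = [I⁻]^2·[Sn⁴⁺] / ([Sn²⁺]); log Q = -5.684.
E = E° − (0.0592/n) log Q = +0.40 − (0.0592/2)(-5.684) = +0.568 V.

+0.568 V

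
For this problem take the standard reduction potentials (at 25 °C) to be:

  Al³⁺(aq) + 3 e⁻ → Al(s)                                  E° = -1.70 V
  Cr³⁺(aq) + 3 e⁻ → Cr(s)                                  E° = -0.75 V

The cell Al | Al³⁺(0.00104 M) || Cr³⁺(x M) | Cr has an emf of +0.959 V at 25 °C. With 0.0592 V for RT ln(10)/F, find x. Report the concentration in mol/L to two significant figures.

Cr³⁺/Cr is the cathode, Al³⁺/Al the anode: E°cell = +0.95 V, n = 3.
Overall reaction: Cr³⁺(aq) + Al(s) → Cr(s) + Al³⁺(aq); Q = [Al³⁺]^1/[Cr³⁺]^1.
From E = E° − (0.0592/n) log Q: log Q = (E° − E)·n/0.0592 = (+0.95 − (+0.959))·3/0.0592 = -0.4561.
So 1·log[Cr³⁺] = 1·log(0.00104) − log Q = -2.9830 − (-0.4561) = -2.5269; [Cr³⁺] = 10^(-2.5269) ≈ 0.0030 M.

0.0030 M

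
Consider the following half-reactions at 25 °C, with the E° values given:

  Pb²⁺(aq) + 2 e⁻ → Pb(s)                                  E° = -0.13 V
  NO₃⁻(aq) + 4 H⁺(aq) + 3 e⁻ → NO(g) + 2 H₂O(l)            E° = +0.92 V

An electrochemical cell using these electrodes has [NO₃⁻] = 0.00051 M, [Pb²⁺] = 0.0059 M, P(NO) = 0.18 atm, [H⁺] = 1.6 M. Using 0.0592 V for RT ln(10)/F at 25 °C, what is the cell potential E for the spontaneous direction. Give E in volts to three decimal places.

NO₃⁻/NO is the cathode (higher E°), Pb²⁺/Pb the anode: E°cell = +0.92 − (-0.13) = +1.05 V, n = 6.
Overall: 2 NO₃⁻(aq) + 8 H⁺(aq) + 3 Pb(s) → 2 NO(g) + 4 H₂O(l) + 3 Pb²⁺(aq)
Q = P(NO)^2·[Pb²⁺]^3 / ([NO₃⁻]^2·[H⁺]^8); log Q = -3.225.
E = E° − (0.0592/n) log Q = +1.05 − (0.0592/6)(-3.225) = +1.082 V.

+1.082 V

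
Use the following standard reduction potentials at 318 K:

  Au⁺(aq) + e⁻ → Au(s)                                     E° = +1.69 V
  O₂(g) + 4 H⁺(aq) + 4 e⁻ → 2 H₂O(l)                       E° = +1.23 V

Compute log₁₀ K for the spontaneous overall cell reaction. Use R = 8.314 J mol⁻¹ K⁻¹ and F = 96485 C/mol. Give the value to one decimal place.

29.2

Cathode: Au⁺/Au; anode: O₂/H₂O. E°cell = (+1.69) − (+1.23) = +0.46 V, with n = 4.
ΔG° = −nFE° = −RT ln K, so ln K = nFE°/(RT) = (4)(96485)(+0.46) / ((8.314)(318)) = 67.149.
log₁₀ K = 67.149 / ln 10 = 29.2.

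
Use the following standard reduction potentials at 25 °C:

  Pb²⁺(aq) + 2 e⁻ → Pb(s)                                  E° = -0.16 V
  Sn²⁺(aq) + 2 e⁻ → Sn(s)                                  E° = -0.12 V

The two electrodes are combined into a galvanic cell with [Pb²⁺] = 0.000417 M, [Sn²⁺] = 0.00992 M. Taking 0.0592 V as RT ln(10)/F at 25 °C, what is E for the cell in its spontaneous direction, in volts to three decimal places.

+0.081 V

Sn²⁺/Sn is the cathode (higher E°), Pb²⁺/Pb the anode: E°cell = -0.12 − (-0.16) = +0.04 V, n = 2.
Overall: Sn²⁺(aq) + Pb(s) → Sn(s) + Pb²⁺(aq)
Q = [Pb²⁺] / ([Sn²⁺]); log Q = -1.376.
E = E° − (0.0592/n) log Q = +0.04 − (0.0592/2)(-1.376) = +0.081 V.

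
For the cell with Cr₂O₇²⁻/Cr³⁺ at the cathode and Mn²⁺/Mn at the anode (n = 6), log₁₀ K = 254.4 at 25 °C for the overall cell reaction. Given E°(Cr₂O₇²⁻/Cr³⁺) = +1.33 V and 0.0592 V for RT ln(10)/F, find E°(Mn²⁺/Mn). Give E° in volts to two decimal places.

E°cell = (0.0592/n)·log K = (0.0592/6)(254.4) = +2.510 V.
Since Cr₂O₇²⁻/Cr³⁺ is the cathode and Mn²⁺/Mn the anode, E°cell = E°(Cr₂O₇²⁻/Cr³⁺) − E°(Mn²⁺/Mn).
So E°(Mn²⁺/Mn) = E°(Cr₂O₇²⁻/Cr³⁺) − E°cell = (+1.33) − (+2.510) = -1.18 V.

-1.18 V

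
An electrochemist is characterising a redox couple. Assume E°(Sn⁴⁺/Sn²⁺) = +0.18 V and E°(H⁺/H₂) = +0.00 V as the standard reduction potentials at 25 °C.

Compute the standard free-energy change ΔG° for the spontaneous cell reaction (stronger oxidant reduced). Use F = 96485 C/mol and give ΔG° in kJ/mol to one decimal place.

Sn⁴⁺/Sn²⁺ (E° = +0.18 V) is the cathode; H⁺/H₂ (E° = +0.00 V) is the anode, so E°cell = +0.18 V.
Balancing electrons gives n = 2 (lcm of 2 and 2).
ΔG° = −nFE° = −(2)(96485)(+0.18) = -34,735 J = -34.7 kJ/mol.

-34.7 kJ/mol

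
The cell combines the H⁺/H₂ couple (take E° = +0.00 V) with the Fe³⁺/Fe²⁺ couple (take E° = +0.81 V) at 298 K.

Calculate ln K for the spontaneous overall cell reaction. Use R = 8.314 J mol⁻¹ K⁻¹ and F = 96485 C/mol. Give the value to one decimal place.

Cathode: Fe³⁺/Fe²⁺; anode: H⁺/H₂. E°cell = (+0.81) − (+0.00) = +0.81 V, with n = 2.
ΔG° = −nFE° = −RT ln K, so ln K = nFE°/(RT) = (2)(96485)(+0.81) / ((8.314)(298)) = 63.088.

63.1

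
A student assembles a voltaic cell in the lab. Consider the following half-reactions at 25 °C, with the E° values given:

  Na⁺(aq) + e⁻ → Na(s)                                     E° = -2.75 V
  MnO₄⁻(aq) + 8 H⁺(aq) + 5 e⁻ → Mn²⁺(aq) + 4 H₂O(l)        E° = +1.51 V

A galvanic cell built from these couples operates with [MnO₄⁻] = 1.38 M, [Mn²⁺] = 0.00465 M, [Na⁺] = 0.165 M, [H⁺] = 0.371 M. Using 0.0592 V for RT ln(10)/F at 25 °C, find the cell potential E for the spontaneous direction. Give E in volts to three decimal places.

+4.295 V

MnO₄⁻/Mn²⁺ is the cathode (higher E°), Na⁺/Na the anode: E°cell = +1.51 − (-2.75) = +4.26 V, n = 5.
Overall: MnO₄⁻(aq) + 8 H⁺(aq) + 5 Na(s) → Mn²⁺(aq) + 4 H₂O(l) + 5 Na⁺(aq)
Q = [Mn²⁺]·[Na⁺]^5 / ([MnO₄⁻]·[H⁺]^8); log Q = -2.940.
E = E° − (0.0592/n) log Q = +4.26 − (0.0592/5)(-2.940) = +4.295 V.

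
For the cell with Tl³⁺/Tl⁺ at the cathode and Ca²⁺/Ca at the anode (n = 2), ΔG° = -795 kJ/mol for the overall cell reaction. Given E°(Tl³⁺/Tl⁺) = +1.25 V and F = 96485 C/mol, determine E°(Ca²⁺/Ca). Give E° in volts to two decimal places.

E°cell = −ΔG°/(nF) = −(-795×10³)/((2)(96485)) = +4.120 V.
Since Tl³⁺/Tl⁺ is the cathode and Ca²⁺/Ca the anode, E°cell = E°(Tl³⁺/Tl⁺) − E°(Ca²⁺/Ca).
So E°(Ca²⁺/Ca) = E°(Tl³⁺/Tl⁺) − E°cell = (+1.25) − (+4.120) = -2.87 V.

-2.87 V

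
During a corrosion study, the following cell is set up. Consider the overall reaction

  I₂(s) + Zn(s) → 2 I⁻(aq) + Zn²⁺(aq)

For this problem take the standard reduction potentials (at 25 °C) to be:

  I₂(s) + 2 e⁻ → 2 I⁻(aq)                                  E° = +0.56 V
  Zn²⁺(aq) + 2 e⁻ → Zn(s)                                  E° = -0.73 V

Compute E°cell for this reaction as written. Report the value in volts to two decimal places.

+1.29 V

The I₂/I⁻ couple has the higher reduction potential, so it is the cathode; Zn²⁺/Zn is oxidised at the anode.
E°cell = E°(cathode) − E°(anode) = (+0.56) − (-0.73) = +1.29 V.
Since E°cell > 0, the reaction is spontaneous under standard conditions.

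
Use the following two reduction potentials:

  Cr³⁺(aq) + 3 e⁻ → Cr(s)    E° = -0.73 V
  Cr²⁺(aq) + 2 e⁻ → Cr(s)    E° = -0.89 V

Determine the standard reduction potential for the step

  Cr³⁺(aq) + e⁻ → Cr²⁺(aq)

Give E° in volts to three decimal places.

Sequential free energies add, so n₃E°₃ = n₁E°₁ + n₂E°₂.
With n₃ = 3, and the known step contributing 2×(-0.89) V, the unknown satisfies 1·E° = 3×(-0.73) − 2×(-0.89) = -0.410.
E° = -0.410 / 1 = -0.410 V.

-0.410 V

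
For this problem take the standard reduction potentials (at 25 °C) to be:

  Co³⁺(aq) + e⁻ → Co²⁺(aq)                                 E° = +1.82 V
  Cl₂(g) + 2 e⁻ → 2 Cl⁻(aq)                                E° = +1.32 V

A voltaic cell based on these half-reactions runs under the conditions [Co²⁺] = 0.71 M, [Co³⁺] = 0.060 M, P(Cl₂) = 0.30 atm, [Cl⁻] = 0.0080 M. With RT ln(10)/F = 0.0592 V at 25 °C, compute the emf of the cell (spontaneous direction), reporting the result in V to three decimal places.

Co³⁺/Co²⁺ is the cathode (higher E°), Cl₂/Cl⁻ the anode: E°cell = +1.82 − (+1.32) = +0.50 V, n = 2.
Overall: 2 Co³⁺(aq) + 2 Cl⁻(aq) → 2 Co²⁺(aq) + Cl₂(g)
Q = [Co²⁺]^2·P(Cl₂) / ([Co³⁺]^2·[Cl⁻]^2); log Q = 5.817.
E = E° − (0.0592/n) log Q = +0.50 − (0.0592/2)(5.817) = +0.328 V.

+0.328 V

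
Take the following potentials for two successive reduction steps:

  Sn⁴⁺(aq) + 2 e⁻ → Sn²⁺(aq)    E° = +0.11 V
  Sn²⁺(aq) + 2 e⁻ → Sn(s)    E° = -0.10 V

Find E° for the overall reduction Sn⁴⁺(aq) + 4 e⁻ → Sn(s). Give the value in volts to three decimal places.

+0.005 V

Since ΔG° = −nFE° is additive over sequential reductions, n₃E°₃ = n₁E°₁ + n₂E°₂.
E°₃ = (2×+0.11 + 2×-0.10) / 4 = (+0.020) / 4 = +0.005 V.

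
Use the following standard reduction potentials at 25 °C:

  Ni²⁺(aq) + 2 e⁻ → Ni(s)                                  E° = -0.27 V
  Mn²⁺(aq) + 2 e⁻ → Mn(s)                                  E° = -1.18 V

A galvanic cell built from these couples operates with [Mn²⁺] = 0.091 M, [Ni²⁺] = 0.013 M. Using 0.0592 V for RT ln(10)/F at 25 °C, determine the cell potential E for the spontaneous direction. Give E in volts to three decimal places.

+0.885 V

Ni²⁺/Ni is the cathode (higher E°), Mn²⁺/Mn the anode: E°cell = -0.27 − (-1.18) = +0.91 V, n = 2.
Overall: Ni²⁺(aq) + Mn(s) → Ni(s) + Mn²⁺(aq)
Q = [Mn²⁺] / ([Ni²⁺]); log Q = 0.845.
E = E° − (0.0592/n) log Q = +0.91 − (0.0592/2)(0.845) = +0.885 V.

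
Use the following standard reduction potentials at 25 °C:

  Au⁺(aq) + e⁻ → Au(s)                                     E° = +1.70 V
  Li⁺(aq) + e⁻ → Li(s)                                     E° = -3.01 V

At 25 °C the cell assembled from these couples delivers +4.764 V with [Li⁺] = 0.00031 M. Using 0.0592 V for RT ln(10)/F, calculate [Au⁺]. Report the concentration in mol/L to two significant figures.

0.0025 M

Au⁺/Au is the cathode, Li⁺/Li the anode: E°cell = +4.71 V, n = 1.
Overall reaction: Au⁺(aq) + Li(s) → Au(s) + Li⁺(aq); Q = [Li⁺]^1/[Au⁺]^1.
From E = E° − (0.0592/n) log Q: log Q = (E° − E)·n/0.0592 = (+4.71 − (+4.764))·1/0.0592 = -0.9122.
So 1·log[Au⁺] = 1·log(0.00031) − log Q = -3.5086 − (-0.9122) = -2.5964; [Au⁺] = 10^(-2.5964) ≈ 0.0025 M.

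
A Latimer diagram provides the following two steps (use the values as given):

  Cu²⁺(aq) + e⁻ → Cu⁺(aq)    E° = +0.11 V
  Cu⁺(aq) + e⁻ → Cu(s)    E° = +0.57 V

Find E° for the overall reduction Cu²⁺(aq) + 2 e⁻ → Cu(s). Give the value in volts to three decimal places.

+0.340 V

Adding the free-energy changes (−nFE°) of the two steps gives −n₃FE°₃ = −n₁FE°₁ − n₂FE°₂.
E°₃ = (1×+0.11 + 1×+0.57) / 2 = (+0.680) / 2 = +0.340 V.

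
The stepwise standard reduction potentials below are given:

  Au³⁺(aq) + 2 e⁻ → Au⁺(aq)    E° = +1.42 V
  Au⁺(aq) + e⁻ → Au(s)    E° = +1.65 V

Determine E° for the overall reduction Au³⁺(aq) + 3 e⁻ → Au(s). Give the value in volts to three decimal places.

Adding the free-energy changes (−nFE°) of the two steps gives −n₃FE°₃ = −n₁FE°₁ − n₂FE°₂.
E°₃ = (2×+1.42 + 1×+1.65) / 3 = (+4.490) / 3 = +1.497 V.

+1.497 V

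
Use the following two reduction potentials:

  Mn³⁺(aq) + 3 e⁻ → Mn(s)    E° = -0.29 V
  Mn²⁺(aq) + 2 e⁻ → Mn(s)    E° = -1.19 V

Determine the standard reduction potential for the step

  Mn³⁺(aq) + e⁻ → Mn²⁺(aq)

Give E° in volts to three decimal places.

+1.510 V

Sequential free energies add, so n₃E°₃ = n₁E°₁ + n₂E°₂.
With n₃ = 3, and the known step contributing 2×(-1.19) V, the unknown satisfies 1·E° = 3×(-0.29) − 2×(-1.19) = +1.510.
E° = +1.510 / 1 = +1.510 V.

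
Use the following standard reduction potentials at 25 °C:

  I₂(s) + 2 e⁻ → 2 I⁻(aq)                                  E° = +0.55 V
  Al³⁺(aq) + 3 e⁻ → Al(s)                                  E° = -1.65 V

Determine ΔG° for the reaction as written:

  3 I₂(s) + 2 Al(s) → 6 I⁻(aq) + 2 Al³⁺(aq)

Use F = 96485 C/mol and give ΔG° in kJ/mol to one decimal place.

As written, I₂/I⁻ is reduced (cathode) and Al³⁺/Al is oxidised (anode), so E°cell = (+0.55) − (-1.65) = +2.20 V.
Balancing electrons gives n = 6.
ΔG° = −nFE° = −(6)(96485)(+2.20) = -1,273,602 J = -1273.6 kJ/mol.

-1273.6 kJ/mol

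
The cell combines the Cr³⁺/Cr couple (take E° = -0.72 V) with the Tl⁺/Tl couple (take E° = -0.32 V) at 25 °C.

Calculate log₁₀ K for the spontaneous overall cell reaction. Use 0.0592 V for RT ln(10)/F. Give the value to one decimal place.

20.3

Cathode: Tl⁺/Tl; anode: Cr³⁺/Cr. E°cell = +0.40 V, n = 3.
log K = nE°cell / 0.0592 = (3)(+0.40) / 0.0592 = 20.3.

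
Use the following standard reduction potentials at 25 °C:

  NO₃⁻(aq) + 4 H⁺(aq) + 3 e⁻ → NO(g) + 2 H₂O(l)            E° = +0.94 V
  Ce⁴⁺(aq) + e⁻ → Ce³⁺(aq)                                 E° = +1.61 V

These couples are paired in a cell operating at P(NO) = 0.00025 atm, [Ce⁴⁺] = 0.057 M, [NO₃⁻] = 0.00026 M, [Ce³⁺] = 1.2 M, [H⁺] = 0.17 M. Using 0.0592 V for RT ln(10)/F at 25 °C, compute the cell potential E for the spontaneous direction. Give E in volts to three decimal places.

Ce⁴⁺/Ce³⁺ is the cathode (higher E°), NO₃⁻/NO the anode: E°cell = +1.61 − (+0.94) = +0.67 V, n = 3.
Overall: 3 Ce⁴⁺(aq) + NO(g) + 2 H₂O(l) → 3 Ce³⁺(aq) + NO₃⁻(aq) + 4 H⁺(aq)
Q = [Ce³⁺]^3·[NO₃⁻]·[H⁺]^4 / ([Ce⁴⁺]^3·P(NO)); log Q = 0.909.
E = E° − (0.0592/n) log Q = +0.67 − (0.0592/3)(0.909) = +0.652 V.

+0.652 V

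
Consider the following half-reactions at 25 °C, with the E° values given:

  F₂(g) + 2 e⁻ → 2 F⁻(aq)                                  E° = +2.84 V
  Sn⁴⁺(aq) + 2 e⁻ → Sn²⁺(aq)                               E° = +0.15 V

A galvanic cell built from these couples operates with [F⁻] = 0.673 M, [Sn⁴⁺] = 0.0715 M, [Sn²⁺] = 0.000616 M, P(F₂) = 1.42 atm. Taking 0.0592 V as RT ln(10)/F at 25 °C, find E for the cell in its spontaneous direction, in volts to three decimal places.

F₂/F⁻ is the cathode (higher E°), Sn⁴⁺/Sn²⁺ the anode: E°cell = +2.84 − (+0.15) = +2.69 V, n = 2.
Overall: F₂(g) + Sn²⁺(aq) → 2 F⁻(aq) + Sn⁴⁺(aq)
Q = [F⁻]^2·[Sn⁴⁺] / (P(F₂)·[Sn²⁺]); log Q = 1.568.
E = E° − (0.0592/n) log Q = +2.69 − (0.0592/2)(1.568) = +2.644 V.

+2.644 V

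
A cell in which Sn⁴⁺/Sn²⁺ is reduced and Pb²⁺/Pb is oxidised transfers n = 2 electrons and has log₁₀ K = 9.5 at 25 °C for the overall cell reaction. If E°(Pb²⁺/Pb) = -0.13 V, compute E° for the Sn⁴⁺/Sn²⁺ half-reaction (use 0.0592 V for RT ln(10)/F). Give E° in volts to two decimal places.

E°cell = (0.0592/n)·log K = (0.0592/2)(9.5) = +0.281 V.
Since Sn⁴⁺/Sn²⁺ is the cathode and Pb²⁺/Pb the anode, E°cell = E°(Sn⁴⁺/Sn²⁺) − E°(Pb²⁺/Pb).
So E°(Sn⁴⁺/Sn²⁺) = E°cell + E°(Pb²⁺/Pb) = +0.281 + (-0.13) = +0.15 V.

+0.15 V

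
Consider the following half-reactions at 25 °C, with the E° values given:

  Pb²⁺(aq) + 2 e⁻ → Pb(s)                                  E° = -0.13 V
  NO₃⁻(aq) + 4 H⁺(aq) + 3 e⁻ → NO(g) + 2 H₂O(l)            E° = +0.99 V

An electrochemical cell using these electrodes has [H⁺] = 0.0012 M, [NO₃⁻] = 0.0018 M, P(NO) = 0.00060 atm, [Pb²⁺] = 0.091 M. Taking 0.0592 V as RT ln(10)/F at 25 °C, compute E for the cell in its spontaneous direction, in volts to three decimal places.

NO₃⁻/NO is the cathode (higher E°), Pb²⁺/Pb the anode: E°cell = +0.99 − (-0.13) = +1.12 V, n = 6.
Overall: 2 NO₃⁻(aq) + 8 H⁺(aq) + 3 Pb(s) → 2 NO(g) + 4 H₂O(l) + 3 Pb²⁺(aq)
Q = P(NO)^2·[Pb²⁺]^3 / ([NO₃⁻]^2·[H⁺]^8); log Q = 19.289.
E = E° − (0.0592/n) log Q = +1.12 − (0.0592/6)(19.289) = +0.930 V.

+0.930 V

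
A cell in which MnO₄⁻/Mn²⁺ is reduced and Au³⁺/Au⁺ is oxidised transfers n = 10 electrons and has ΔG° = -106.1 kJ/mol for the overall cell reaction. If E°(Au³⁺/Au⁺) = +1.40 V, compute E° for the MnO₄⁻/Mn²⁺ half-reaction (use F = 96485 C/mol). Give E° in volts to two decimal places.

E°cell = −ΔG°/(nF) = −(-106.1×10³)/((10)(96485)) = +0.110 V.
Since MnO₄⁻/Mn²⁺ is the cathode and Au³⁺/Au⁺ the anode, E°cell = E°(MnO₄⁻/Mn²⁺) − E°(Au³⁺/Au⁺).
So E°(MnO₄⁻/Mn²⁺) = E°cell + E°(Au³⁺/Au⁺) = +0.110 + (+1.40) = +1.51 V.

+1.51 V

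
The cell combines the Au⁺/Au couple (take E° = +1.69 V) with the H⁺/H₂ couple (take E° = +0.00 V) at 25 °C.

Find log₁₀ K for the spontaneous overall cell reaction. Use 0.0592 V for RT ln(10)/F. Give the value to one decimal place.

57.1

Cathode: Au⁺/Au; anode: H⁺/H₂. E°cell = +1.69 V, n = 2.
log K = nE°cell / 0.0592 = (2)(+1.69) / 0.0592 = 57.1.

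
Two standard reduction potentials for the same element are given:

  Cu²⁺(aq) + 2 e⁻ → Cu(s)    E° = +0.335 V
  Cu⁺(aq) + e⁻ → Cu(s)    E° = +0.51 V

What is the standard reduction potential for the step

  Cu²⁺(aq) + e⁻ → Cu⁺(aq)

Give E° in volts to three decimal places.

+0.160 V

Sequential free energies add, so n₃E°₃ = n₁E°₁ + n₂E°₂.
With n₃ = 2, and the known step contributing 1×(+0.51) V, the unknown satisfies 1·E° = 2×(+0.335) − 1×(+0.51) = +0.160.
E° = +0.160 / 1 = +0.160 V.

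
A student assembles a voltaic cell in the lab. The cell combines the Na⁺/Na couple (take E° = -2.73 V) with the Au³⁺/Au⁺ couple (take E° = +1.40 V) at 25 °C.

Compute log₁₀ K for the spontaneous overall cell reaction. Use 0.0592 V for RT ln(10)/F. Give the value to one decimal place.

Cathode: Au³⁺/Au⁺; anode: Na⁺/Na. E°cell = +4.13 V, n = 2.
log K = nE°cell / 0.0592 = (2)(+4.13) / 0.0592 = 139.5.

139.5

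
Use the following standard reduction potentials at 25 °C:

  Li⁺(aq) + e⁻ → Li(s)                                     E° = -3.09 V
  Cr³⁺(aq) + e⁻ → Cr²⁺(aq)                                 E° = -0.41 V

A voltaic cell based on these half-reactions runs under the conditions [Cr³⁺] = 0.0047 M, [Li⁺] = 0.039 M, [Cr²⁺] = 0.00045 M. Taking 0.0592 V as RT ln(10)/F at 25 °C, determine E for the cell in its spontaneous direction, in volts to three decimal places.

+2.824 V

Cr³⁺/Cr²⁺ is the cathode (higher E°), Li⁺/Li the anode: E°cell = -0.41 − (-3.09) = +2.68 V, n = 1.
Overall: Cr³⁺(aq) + Li(s) → Cr²⁺(aq) + Li⁺(aq)
Q = [Cr²⁺]·[Li⁺] / ([Cr³⁺]); log Q = -2.428.
E = E° − (0.0592/n) log Q = +2.68 − (0.0592/1)(-2.428) = +2.824 V.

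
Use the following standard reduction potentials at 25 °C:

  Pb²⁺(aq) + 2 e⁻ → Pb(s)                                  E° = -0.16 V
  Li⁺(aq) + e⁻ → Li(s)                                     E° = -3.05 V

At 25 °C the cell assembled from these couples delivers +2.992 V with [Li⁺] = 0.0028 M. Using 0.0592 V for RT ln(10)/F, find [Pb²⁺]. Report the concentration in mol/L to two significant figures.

0.022 M

Pb²⁺/Pb is the cathode, Li⁺/Li the anode: E°cell = +2.89 V, n = 2.
Overall reaction: Pb²⁺(aq) + 2 Li(s) → Pb(s) + 2 Li⁺(aq); Q = [Li⁺]^2/[Pb²⁺]^1.
From E = E° − (0.0592/n) log Q: log Q = (E° − E)·n/0.0592 = (+2.89 − (+2.992))·2/0.0592 = -3.4459.
So 1·log[Pb²⁺] = 2·log(0.0028) − log Q = -5.1057 − (-3.4459) = -1.6598; [Pb²⁺] = 10^(-1.6598) ≈ 0.022 M.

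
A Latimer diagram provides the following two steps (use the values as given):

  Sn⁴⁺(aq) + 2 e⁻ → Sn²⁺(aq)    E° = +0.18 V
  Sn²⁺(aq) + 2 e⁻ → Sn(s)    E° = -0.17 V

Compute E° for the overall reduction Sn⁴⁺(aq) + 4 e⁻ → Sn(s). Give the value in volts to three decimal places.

Since ΔG° = −nFE° is additive over sequential reductions, n₃E°₃ = n₁E°₁ + n₂E°₂.
E°₃ = (2×+0.18 + 2×-0.17) / 4 = (+0.020) / 4 = +0.005 V.

+0.005 V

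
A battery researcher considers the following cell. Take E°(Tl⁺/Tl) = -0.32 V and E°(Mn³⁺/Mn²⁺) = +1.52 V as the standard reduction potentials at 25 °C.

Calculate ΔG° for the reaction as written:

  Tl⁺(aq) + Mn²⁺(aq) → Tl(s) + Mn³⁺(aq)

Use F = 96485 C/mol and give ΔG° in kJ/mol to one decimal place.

As written, Tl⁺/Tl is reduced (cathode) and Mn³⁺/Mn²⁺ is oxidised (anode), so E°cell = (-0.32) − (+1.52) = -1.84 V.
Balancing electrons gives n = 1.
ΔG° = −nFE° = −(1)(96485)(-1.84) = 177,532 J = +177.5 kJ/mol.

+177.5 kJ/mol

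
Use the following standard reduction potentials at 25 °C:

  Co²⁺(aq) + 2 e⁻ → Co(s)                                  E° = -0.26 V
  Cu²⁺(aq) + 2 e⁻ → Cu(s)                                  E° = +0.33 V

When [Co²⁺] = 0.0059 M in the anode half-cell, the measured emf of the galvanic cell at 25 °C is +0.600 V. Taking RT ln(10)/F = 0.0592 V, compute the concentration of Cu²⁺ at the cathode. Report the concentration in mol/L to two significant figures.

0.013 M

Cu²⁺/Cu is the cathode, Co²⁺/Co the anode: E°cell = +0.59 V, n = 2.
Overall reaction: Cu²⁺(aq) + Co(s) → Cu(s) + Co²⁺(aq); Q = [Co²⁺]^1/[Cu²⁺]^1.
From E = E° − (0.0592/n) log Q: log Q = (E° − E)·n/0.0592 = (+0.59 − (+0.600))·2/0.0592 = -0.3378.
So 1·log[Cu²⁺] = 1·log(0.0059) − log Q = -2.2291 − (-0.3378) = -1.8913; [Cu²⁺] = 10^(-1.8913) ≈ 0.013 M.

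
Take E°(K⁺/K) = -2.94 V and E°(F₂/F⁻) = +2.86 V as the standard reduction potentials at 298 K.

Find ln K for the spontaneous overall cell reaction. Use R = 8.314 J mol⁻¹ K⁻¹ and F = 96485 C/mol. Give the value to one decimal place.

451.7

Cathode: F₂/F⁻; anode: K⁺/K. E°cell = (+2.86) − (-2.94) = +5.80 V, with n = 2.
ΔG° = −nFE° = −RT ln K, so ln K = nFE°/(RT) = (2)(96485)(+5.80) / ((8.314)(298)) = 451.743.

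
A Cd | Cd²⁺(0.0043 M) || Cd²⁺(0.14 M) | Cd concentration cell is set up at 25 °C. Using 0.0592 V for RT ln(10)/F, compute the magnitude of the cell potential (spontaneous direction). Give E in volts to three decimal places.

+0.045 V

For a concentration cell E°cell = 0. The 0.14 M side is the cathode (reduction is favoured where [Cd²⁺] is higher).
With n = 2, E = −(0.0592/2) log([Cd²⁺]ₐₙ/[Cd²⁺]꜀ₐₜ) = −(0.0592/2) log(0.0043/0.14) = −(0.0592/2)(-1.513) = +0.045 V.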